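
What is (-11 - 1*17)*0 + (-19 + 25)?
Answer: 6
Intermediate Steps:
(-11 - 1*17)*0 + (-19 + 25) = (-11 - 17)*0 + 6 = -28*0 + 6 = 0 + 6 = 6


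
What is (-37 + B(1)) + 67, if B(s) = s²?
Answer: 31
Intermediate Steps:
(-37 + B(1)) + 67 = (-37 + 1²) + 67 = (-37 + 1) + 67 = -36 + 67 = 31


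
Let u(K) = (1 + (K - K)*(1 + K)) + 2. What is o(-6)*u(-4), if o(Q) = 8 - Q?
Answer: 42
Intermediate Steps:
u(K) = 3 (u(K) = (1 + 0*(1 + K)) + 2 = (1 + 0) + 2 = 1 + 2 = 3)
o(-6)*u(-4) = (8 - 1*(-6))*3 = (8 + 6)*3 = 14*3 = 42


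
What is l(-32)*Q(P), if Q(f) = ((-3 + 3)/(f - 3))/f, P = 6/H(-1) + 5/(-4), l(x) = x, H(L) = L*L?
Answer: 0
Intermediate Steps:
H(L) = L**2
P = 19/4 (P = 6/((-1)**2) + 5/(-4) = 6/1 + 5*(-1/4) = 6*1 - 5/4 = 6 - 5/4 = 19/4 ≈ 4.7500)
Q(f) = 0 (Q(f) = (0/(-3 + f))/f = 0/f = 0)
l(-32)*Q(P) = -32*0 = 0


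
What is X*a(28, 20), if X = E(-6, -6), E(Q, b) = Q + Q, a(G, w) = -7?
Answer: 84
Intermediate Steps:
E(Q, b) = 2*Q
X = -12 (X = 2*(-6) = -12)
X*a(28, 20) = -12*(-7) = 84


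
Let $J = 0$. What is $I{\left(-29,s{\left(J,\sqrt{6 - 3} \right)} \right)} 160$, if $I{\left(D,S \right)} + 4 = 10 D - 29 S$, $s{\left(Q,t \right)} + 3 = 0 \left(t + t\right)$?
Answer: $-33120$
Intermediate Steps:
$s{\left(Q,t \right)} = -3$ ($s{\left(Q,t \right)} = -3 + 0 \left(t + t\right) = -3 + 0 \cdot 2 t = -3 + 0 = -3$)
$I{\left(D,S \right)} = -4 - 29 S + 10 D$ ($I{\left(D,S \right)} = -4 + \left(10 D - 29 S\right) = -4 + \left(- 29 S + 10 D\right) = -4 - 29 S + 10 D$)
$I{\left(-29,s{\left(J,\sqrt{6 - 3} \right)} \right)} 160 = \left(-4 - -87 + 10 \left(-29\right)\right) 160 = \left(-4 + 87 - 290\right) 160 = \left(-207\right) 160 = -33120$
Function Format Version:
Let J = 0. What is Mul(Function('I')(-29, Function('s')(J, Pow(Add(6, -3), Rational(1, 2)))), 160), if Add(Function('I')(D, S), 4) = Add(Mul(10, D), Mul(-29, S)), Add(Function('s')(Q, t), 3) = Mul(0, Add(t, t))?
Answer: -33120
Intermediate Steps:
Function('s')(Q, t) = -3 (Function('s')(Q, t) = Add(-3, Mul(0, Add(t, t))) = Add(-3, Mul(0, Mul(2, t))) = Add(-3, 0) = -3)
Function('I')(D, S) = Add(-4, Mul(-29, S), Mul(10, D)) (Function('I')(D, S) = Add(-4, Add(Mul(10, D), Mul(-29, S))) = Add(-4, Add(Mul(-29, S), Mul(10, D))) = Add(-4, Mul(-29, S), Mul(10, D)))
Mul(Function('I')(-29, Function('s')(J, Pow(Add(6, -3), Rational(1, 2)))), 160) = Mul(Add(-4, Mul(-29, -3), Mul(10, -29)), 160) = Mul(Add(-4, 87, -290), 160) = Mul(-207, 160) = -33120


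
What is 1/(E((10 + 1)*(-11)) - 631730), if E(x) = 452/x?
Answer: -121/76439782 ≈ -1.5829e-6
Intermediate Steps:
1/(E((10 + 1)*(-11)) - 631730) = 1/(452/(((10 + 1)*(-11))) - 631730) = 1/(452/((11*(-11))) - 631730) = 1/(452/(-121) - 631730) = 1/(452*(-1/121) - 631730) = 1/(-452/121 - 631730) = 1/(-76439782/121) = -121/76439782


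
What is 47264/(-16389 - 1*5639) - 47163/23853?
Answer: -180524563/43786157 ≈ -4.1229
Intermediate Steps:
47264/(-16389 - 1*5639) - 47163/23853 = 47264/(-16389 - 5639) - 47163*1/23853 = 47264/(-22028) - 15721/7951 = 47264*(-1/22028) - 15721/7951 = -11816/5507 - 15721/7951 = -180524563/43786157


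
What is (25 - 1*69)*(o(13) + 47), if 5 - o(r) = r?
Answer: -1716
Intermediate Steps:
o(r) = 5 - r
(25 - 1*69)*(o(13) + 47) = (25 - 1*69)*((5 - 1*13) + 47) = (25 - 69)*((5 - 13) + 47) = -44*(-8 + 47) = -44*39 = -1716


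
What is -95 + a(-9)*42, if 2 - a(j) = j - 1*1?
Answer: 409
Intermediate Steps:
a(j) = 3 - j (a(j) = 2 - (j - 1*1) = 2 - (j - 1) = 2 - (-1 + j) = 2 + (1 - j) = 3 - j)
-95 + a(-9)*42 = -95 + (3 - 1*(-9))*42 = -95 + (3 + 9)*42 = -95 + 12*42 = -95 + 504 = 409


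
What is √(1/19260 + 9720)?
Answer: √100155852535/3210 ≈ 98.590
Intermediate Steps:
√(1/19260 + 9720) = √(187207201/19260) = √100155852535/3210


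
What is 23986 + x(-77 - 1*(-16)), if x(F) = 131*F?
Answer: 15995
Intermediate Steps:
23986 + x(-77 - 1*(-16)) = 23986 + 131*(-77 - 1*(-16)) = 23986 + 131*(-77 + 16) = 23986 + 131*(-61) = 23986 - 7991 = 15995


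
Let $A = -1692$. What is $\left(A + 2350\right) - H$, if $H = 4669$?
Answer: $-4011$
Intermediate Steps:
$\left(A + 2350\right) - H = \left(-1692 + 2350\right) - 4669 = 658 - 4669 = -4011$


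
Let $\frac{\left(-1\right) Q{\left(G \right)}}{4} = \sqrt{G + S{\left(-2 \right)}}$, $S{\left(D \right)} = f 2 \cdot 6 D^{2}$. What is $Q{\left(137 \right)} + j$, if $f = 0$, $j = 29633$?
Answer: $29633 - 4 \sqrt{137} \approx 29586.0$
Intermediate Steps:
$S{\left(D \right)} = 0$ ($S{\left(D \right)} = 0 \cdot 2 \cdot 6 D^{2} = 0 \cdot 6 D^{2} = 0$)
$Q{\left(G \right)} = - 4 \sqrt{G}$ ($Q{\left(G \right)} = - 4 \sqrt{G + 0} = - 4 \sqrt{G}$)
$Q{\left(137 \right)} + j = - 4 \sqrt{137} + 29633 = 29633 - 4 \sqrt{137}$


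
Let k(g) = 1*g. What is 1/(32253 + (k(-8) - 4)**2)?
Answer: 1/32397 ≈ 3.0867e-5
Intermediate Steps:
k(g) = g
1/(32253 + (k(-8) - 4)**2) = 1/(32253 + (-8 - 4)**2) = 1/(32253 + (-12)**2) = 1/(32253 + 144) = 1/32397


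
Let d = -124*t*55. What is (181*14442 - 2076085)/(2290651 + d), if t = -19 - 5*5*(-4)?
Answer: 537917/1738231 ≈ 0.30946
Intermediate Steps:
t = 81 (t = -19 - 25*(-4) = -19 - 1*(-100) = -19 + 100 = 81)
d = -552420 (d = -124*81*55 = -10044*55 = -552420)
(181*14442 - 2076085)/(2290651 + d) = (181*14442 - 2076085)/(2290651 - 552420) = (2614002 - 2076085)/1738231 = 537917*(1/1738231) = 537917/1738231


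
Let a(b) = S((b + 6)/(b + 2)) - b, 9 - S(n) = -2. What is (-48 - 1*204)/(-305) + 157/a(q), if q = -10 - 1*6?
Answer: 54689/8235 ≈ 6.6410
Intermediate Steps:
S(n) = 11 (S(n) = 9 - 1*(-2) = 9 + 2 = 11)
q = -16 (q = -10 - 6 = -16)
a(b) = 11 - b
(-48 - 1*204)/(-305) + 157/a(q) = (-48 - 1*204)/(-305) + 157/(11 - 1*(-16)) = (-48 - 204)*(-1/305) + 157/(11 + 16) = -252*(-1/305) + 157/27 = 252/305 + 157*(1/27) = 252/305 + 157/27 = 54689/8235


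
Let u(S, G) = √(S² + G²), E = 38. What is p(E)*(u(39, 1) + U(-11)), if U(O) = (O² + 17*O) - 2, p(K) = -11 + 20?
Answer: -612 + 9*√1522 ≈ -260.88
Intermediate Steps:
p(K) = 9
U(O) = -2 + O² + 17*O
u(S, G) = √(G² + S²)
p(E)*(u(39, 1) + U(-11)) = 9*(√(1² + 39²) + (-2 + (-11)² + 17*(-11))) = 9*(√(1 + 1521) + (-2 + 121 - 187)) = 9*(√1522 - 68) = 9*(-68 + √1522) = -612 + 9*√1522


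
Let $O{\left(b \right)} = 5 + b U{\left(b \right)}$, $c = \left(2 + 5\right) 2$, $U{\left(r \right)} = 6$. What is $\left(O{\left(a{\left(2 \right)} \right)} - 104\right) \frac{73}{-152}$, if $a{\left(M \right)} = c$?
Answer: $\frac{1095}{152} \approx 7.2039$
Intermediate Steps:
$c = 14$ ($c = 7 \cdot 2 = 14$)
$a{\left(M \right)} = 14$
$O{\left(b \right)} = 5 + 6 b$ ($O{\left(b \right)} = 5 + b 6 = 5 + 6 b$)
$\left(O{\left(a{\left(2 \right)} \right)} - 104\right) \frac{73}{-152} = \left(\left(5 + 6 \cdot 14\right) - 104\right) \frac{73}{-152} = \left(\left(5 + 84\right) - 104\right) 73 \left(- \frac{1}{152}\right) = \left(89 - 104\right) \left(- \frac{73}{152}\right) = \left(-15\right) \left(- \frac{73}{152}\right) = \frac{1095}{152}$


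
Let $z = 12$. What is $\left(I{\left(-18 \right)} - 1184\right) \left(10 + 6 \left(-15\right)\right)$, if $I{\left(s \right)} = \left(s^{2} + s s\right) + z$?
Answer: $41920$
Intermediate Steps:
$I{\left(s \right)} = 12 + 2 s^{2}$ ($I{\left(s \right)} = \left(s^{2} + s s\right) + 12 = \left(s^{2} + s^{2}\right) + 12 = 2 s^{2} + 12 = 12 + 2 s^{2}$)
$\left(I{\left(-18 \right)} - 1184\right) \left(10 + 6 \left(-15\right)\right) = \left(\left(12 + 2 \left(-18\right)^{2}\right) - 1184\right) \left(10 + 6 \left(-15\right)\right) = \left(\left(12 + 2 \cdot 324\right) - 1184\right) \left(10 - 90\right) = \left(\left(12 + 648\right) - 1184\right) \left(-80\right) = \left(660 - 1184\right) \left(-80\right) = \left(-524\right) \left(-80\right) = 41920$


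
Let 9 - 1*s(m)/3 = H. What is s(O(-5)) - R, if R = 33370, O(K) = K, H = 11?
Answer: -33376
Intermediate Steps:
s(m) = -6 (s(m) = 27 - 3*11 = 27 - 33 = -6)
s(O(-5)) - R = -6 - 1*33370 = -6 - 33370 = -33376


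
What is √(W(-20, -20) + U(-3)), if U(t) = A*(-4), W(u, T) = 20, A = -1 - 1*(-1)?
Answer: 2*√5 ≈ 4.4721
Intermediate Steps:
A = 0 (A = -1 + 1 = 0)
U(t) = 0 (U(t) = 0*(-4) = 0)
√(W(-20, -20) + U(-3)) = √(20 + 0) = √20 = 2*√5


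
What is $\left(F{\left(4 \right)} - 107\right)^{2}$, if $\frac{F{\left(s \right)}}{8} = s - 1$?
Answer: $6889$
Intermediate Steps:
$F{\left(s \right)} = -8 + 8 s$ ($F{\left(s \right)} = 8 \left(s - 1\right) = 8 \left(-1 + s\right) = -8 + 8 s$)
$\left(F{\left(4 \right)} - 107\right)^{2} = \left(\left(-8 + 8 \cdot 4\right) - 107\right)^{2} = \left(\left(-8 + 32\right) - 107\right)^{2} = \left(24 - 107\right)^{2} = \left(-83\right)^{2} = 6889$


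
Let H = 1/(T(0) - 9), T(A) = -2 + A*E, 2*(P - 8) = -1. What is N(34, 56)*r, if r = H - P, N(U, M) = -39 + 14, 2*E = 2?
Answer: 4175/22 ≈ 189.77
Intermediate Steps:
P = 15/2 (P = 8 + (1/2)*(-1) = 8 - 1/2 = 15/2 ≈ 7.5000)
E = 1 (E = (1/2)*2 = 1)
T(A) = -2 + A (T(A) = -2 + A*1 = -2 + A)
H = -1/11 (H = 1/((-2 + 0) - 9) = 1/(-2 - 9) = 1/(-11) = -1/11 ≈ -0.090909)
N(U, M) = -25
r = -167/22 (r = -1/11 - 1*15/2 = -1/11 - 15/2 = -167/22 ≈ -7.5909)
N(34, 56)*r = -25*(-167/22) = 4175/22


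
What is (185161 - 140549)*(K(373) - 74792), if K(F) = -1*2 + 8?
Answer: -3336353032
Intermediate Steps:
K(F) = 6 (K(F) = -2 + 8 = 6)
(185161 - 140549)*(K(373) - 74792) = (185161 - 140549)*(6 - 74792) = 44612*(-74786) = -3336353032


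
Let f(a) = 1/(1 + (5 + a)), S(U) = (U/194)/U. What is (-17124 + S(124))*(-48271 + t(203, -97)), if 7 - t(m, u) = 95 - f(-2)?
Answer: 642601708925/776 ≈ 8.2809e+8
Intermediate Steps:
S(U) = 1/194 (S(U) = (U*(1/194))/U = (U/194)/U = 1/194)
f(a) = 1/(6 + a)
t(m, u) = -351/4 (t(m, u) = 7 - (95 - 1/(6 - 2)) = 7 - (95 - 1/4) = 7 - 1*379/4 = 7 - 379/4 = -351/4)
(-17124 + S(124))*(-48271 + t(203, -97)) = (-17124 + 1/194)*(-48271 - 351/4) = -3322055/194*(-193435/4) = 642601708925/776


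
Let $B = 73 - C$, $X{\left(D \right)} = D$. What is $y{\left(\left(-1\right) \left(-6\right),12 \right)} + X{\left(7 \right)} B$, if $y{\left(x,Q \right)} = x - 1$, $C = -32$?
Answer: $740$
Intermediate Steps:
$B = 105$ ($B = 73 - -32 = 73 + 32 = 105$)
$y{\left(x,Q \right)} = -1 + x$
$y{\left(\left(-1\right) \left(-6\right),12 \right)} + X{\left(7 \right)} B = \left(-1 - -6\right) + 7 \cdot 105 = \left(-1 + 6\right) + 735 = 5 + 735 = 740$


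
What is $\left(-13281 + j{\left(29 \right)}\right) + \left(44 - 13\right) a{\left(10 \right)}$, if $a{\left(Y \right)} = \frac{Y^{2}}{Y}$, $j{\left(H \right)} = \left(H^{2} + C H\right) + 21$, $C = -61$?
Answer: $-13878$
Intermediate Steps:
$j{\left(H \right)} = 21 + H^{2} - 61 H$ ($j{\left(H \right)} = \left(H^{2} - 61 H\right) + 21 = 21 + H^{2} - 61 H$)
$a{\left(Y \right)} = Y$
$\left(-13281 + j{\left(29 \right)}\right) + \left(44 - 13\right) a{\left(10 \right)} = \left(-13281 + \left(21 + 29^{2} - 1769\right)\right) + \left(44 - 13\right) 10 = \left(-13281 + \left(21 + 841 - 1769\right)\right) + 31 \cdot 10 = \left(-13281 - 907\right) + 310 = -14188 + 310 = -13878$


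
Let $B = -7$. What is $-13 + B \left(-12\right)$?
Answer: $71$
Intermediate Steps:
$-13 + B \left(-12\right) = -13 - -84 = -13 + 84 = 71$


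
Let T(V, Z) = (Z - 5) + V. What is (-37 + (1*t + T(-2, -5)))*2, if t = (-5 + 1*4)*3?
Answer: -104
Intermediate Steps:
T(V, Z) = -5 + V + Z (T(V, Z) = (-5 + Z) + V = -5 + V + Z)
t = -3 (t = (-5 + 4)*3 = -1*3 = -3)
(-37 + (1*t + T(-2, -5)))*2 = (-37 + (1*(-3) + (-5 - 2 - 5)))*2 = (-37 + (-3 - 12))*2 = (-37 - 15)*2 = -52*2 = -104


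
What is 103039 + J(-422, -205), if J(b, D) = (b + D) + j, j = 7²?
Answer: 102461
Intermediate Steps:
j = 49
J(b, D) = 49 + D + b (J(b, D) = (b + D) + 49 = (D + b) + 49 = 49 + D + b)
103039 + J(-422, -205) = 103039 + (49 - 205 - 422) = 103039 - 578 = 102461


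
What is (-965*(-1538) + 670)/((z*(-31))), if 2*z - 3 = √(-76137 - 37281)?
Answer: -2969680/1172079 + 2969680*I*√12602/1172079 ≈ -2.5337 + 284.43*I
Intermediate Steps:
z = 3/2 + 3*I*√12602/2 (z = 3/2 + √(-76137 - 37281)/2 = 3/2 + √(-113418)/2 = 3/2 + (3*I*√12602)/2 = 3/2 + 3*I*√12602/2 ≈ 1.5 + 168.39*I)
(-965*(-1538) + 670)/((z*(-31))) = (-965*(-1538) + 670)/(((3/2 + 3*I*√12602/2)*(-31))) = (1484170 + 670)/(-93/2 - 93*I*√12602/2) = 1484840/(-93/2 - 93*I*√12602/2)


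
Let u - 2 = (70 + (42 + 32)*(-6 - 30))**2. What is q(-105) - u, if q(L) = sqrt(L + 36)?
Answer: -6728838 + I*sqrt(69) ≈ -6.7288e+6 + 8.3066*I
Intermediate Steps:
q(L) = sqrt(36 + L)
u = 6728838 (u = 2 + (70 + (42 + 32)*(-6 - 30))**2 = 2 + (70 + 74*(-36))**2 = 2 + (70 - 2664)**2 = 2 + (-2594)**2 = 2 + 6728836 = 6728838)
q(-105) - u = sqrt(36 - 105) - 1*6728838 = sqrt(-69) - 6728838 = I*sqrt(69) - 6728838 = -6728838 + I*sqrt(69)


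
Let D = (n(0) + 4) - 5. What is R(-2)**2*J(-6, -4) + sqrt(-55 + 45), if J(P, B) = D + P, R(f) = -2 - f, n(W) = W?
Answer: I*sqrt(10) ≈ 3.1623*I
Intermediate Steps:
D = -1 (D = (0 + 4) - 5 = 4 - 5 = -1)
J(P, B) = -1 + P
R(-2)**2*J(-6, -4) + sqrt(-55 + 45) = (-2 - 1*(-2))**2*(-1 - 6) + sqrt(-55 + 45) = (-2 + 2)**2*(-7) + sqrt(-10) = 0**2*(-7) + I*sqrt(10) = 0*(-7) + I*sqrt(10) = 0 + I*sqrt(10) = I*sqrt(10)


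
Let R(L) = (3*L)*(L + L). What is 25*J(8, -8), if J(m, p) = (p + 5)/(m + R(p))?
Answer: -75/392 ≈ -0.19133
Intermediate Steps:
R(L) = 6*L**2 (R(L) = (3*L)*(2*L) = 6*L**2)
J(m, p) = (5 + p)/(m + 6*p**2) (J(m, p) = (p + 5)/(m + 6*p**2) = (5 + p)/(m + 6*p**2))
25*J(8, -8) = 25*((5 - 8)/(8 + 6*(-8)**2)) = 25*(-3/(8 + 6*64)) = 25*(-3/(8 + 384)) = 25*(-3/392) = -75/392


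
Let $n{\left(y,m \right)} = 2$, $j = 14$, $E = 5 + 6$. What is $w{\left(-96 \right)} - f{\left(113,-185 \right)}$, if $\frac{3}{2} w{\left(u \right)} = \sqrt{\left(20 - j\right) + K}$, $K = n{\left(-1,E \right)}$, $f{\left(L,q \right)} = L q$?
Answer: $20905 + \frac{4 \sqrt{2}}{3} \approx 20907.0$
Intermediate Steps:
$E = 11$
$K = 2$
$w{\left(u \right)} = \frac{4 \sqrt{2}}{3}$ ($w{\left(u \right)} = \frac{2 \sqrt{\left(20 - 14\right) + 2}}{3} = \frac{2 \sqrt{6 + 2}}{3} = \frac{2 \sqrt{8}}{3} = \frac{2 \cdot 2 \sqrt{2}}{3} = \frac{4 \sqrt{2}}{3}$)
$w{\left(-96 \right)} - f{\left(113,-185 \right)} = \frac{4 \sqrt{2}}{3} - 113 \left(-185\right) = \frac{4 \sqrt{2}}{3} - -20905 = \frac{4 \sqrt{2}}{3} + 20905 = 20905 + \frac{4 \sqrt{2}}{3}$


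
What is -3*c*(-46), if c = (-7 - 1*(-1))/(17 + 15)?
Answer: -207/8 ≈ -25.875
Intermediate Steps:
c = -3/16 (c = (-7 + 1)/32 = -6*1/32 = -3/16 ≈ -0.18750)
-3*c*(-46) = -3*(-3/16)*(-46) = (9/16)*(-46) = -207/8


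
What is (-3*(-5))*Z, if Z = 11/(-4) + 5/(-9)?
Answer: -595/12 ≈ -49.583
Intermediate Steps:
Z = -119/36 (Z = 11*(-¼) + 5*(-⅑) = -11/4 - 5/9 = -119/36 ≈ -3.3056)
(-3*(-5))*Z = -3*(-5)*(-119/36) = 15*(-119/36) = -595/12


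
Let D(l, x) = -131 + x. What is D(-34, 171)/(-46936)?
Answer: -5/5867 ≈ -0.00085222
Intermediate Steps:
D(-34, 171)/(-46936) = (-131 + 171)/(-46936) = 40*(-1/46936) = -5/5867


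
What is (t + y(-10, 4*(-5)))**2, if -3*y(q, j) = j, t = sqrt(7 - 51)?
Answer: 4/9 + 80*I*sqrt(11)/3 ≈ 0.44444 + 88.443*I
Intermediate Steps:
t = 2*I*sqrt(11) (t = sqrt(-44) = 2*I*sqrt(11) ≈ 6.6332*I)
y(q, j) = -j/3
(t + y(-10, 4*(-5)))**2 = (2*I*sqrt(11) - 4*(-5)/3)**2 = (2*I*sqrt(11) - 1/3*(-20))**2 = (2*I*sqrt(11) + 20/3)**2 = (20/3 + 2*I*sqrt(11))**2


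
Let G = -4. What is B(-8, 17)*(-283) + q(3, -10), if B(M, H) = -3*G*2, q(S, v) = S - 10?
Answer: -6799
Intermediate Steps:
q(S, v) = -10 + S
B(M, H) = 24 (B(M, H) = -3*(-4)*2 = 12*2 = 24)
B(-8, 17)*(-283) + q(3, -10) = 24*(-283) + (-10 + 3) = -6792 - 7 = -6799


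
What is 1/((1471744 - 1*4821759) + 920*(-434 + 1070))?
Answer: -1/2764895 ≈ -3.6168e-7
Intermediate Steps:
1/((1471744 - 1*4821759) + 920*(-434 + 1070)) = 1/((1471744 - 4821759) + 920*636) = 1/(-3350015 + 585120) = 1/(-2764895) = -1/2764895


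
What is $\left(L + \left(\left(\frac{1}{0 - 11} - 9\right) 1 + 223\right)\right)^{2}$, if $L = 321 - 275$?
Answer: $\frac{8173881}{121} \approx 67553.0$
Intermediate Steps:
$L = 46$
$\left(L + \left(\left(\frac{1}{0 - 11} - 9\right) 1 + 223\right)\right)^{2} = \left(46 + \left(\left(\frac{1}{0 - 11} - 9\right) 1 + 223\right)\right)^{2} = \left(46 + \left(\left(\frac{1}{-11} - 9\right) 1 + 223\right)\right)^{2} = \left(46 + \left(\left(- \frac{1}{11} - 9\right) 1 + 223\right)\right)^{2} = \left(46 + \left(\left(- \frac{100}{11}\right) 1 + 223\right)\right)^{2} = \left(46 + \left(- \frac{100}{11} + 223\right)\right)^{2} = \left(46 + \frac{2353}{11}\right)^{2} = \left(\frac{2859}{11}\right)^{2} = \frac{8173881}{121}$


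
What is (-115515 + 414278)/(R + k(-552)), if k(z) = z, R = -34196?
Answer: -298763/34748 ≈ -8.5980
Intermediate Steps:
(-115515 + 414278)/(R + k(-552)) = (-115515 + 414278)/(-34196 - 552) = 298763/(-34748) = 298763*(-1/34748) = -298763/34748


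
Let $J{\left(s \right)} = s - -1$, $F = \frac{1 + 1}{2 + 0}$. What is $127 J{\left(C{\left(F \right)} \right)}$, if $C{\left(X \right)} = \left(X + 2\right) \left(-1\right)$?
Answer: $-254$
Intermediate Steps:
$F = 1$ ($F = \frac{2}{2} = 2 \cdot \frac{1}{2} = 1$)
$C{\left(X \right)} = -2 - X$ ($C{\left(X \right)} = \left(2 + X\right) \left(-1\right) = -2 - X$)
$J{\left(s \right)} = 1 + s$ ($J{\left(s \right)} = s + 1 = 1 + s$)
$127 J{\left(C{\left(F \right)} \right)} = 127 \left(1 - 3\right) = 127 \left(-2\right) = -254$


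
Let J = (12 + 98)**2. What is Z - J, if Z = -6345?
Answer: -18445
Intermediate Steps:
J = 12100 (J = 110**2 = 12100)
Z - J = -6345 - 1*12100 = -6345 - 12100 = -18445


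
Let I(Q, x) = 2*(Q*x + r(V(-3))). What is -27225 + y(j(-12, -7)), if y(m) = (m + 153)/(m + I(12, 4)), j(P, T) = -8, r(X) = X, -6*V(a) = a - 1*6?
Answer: -2477330/91 ≈ -27223.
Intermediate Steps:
V(a) = 1 - a/6 (V(a) = -(a - 1*6)/6 = -(a - 6)/6 = -(-6 + a)/6 = 1 - a/6)
I(Q, x) = 3 + 2*Q*x (I(Q, x) = 2*(Q*x + (1 - 1/6*(-3))) = 2*(Q*x + (1 + 1/2)) = 2*(Q*x + 3/2) = 2*(3/2 + Q*x) = 3 + 2*Q*x)
y(m) = (153 + m)/(99 + m) (y(m) = (m + 153)/(m + (3 + 2*12*4)) = (153 + m)/(m + (3 + 96)) = (153 + m)/(m + 99) = (153 + m)/(99 + m))
-27225 + y(j(-12, -7)) = -27225 + (153 - 8)/(99 - 8) = -27225 + 145/91 = -2477330/91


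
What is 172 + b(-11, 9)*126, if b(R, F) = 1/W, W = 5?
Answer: 986/5 ≈ 197.20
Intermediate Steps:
b(R, F) = 1/5
172 + b(-11, 9)*126 = 172 + (1/5)*126 = 172 + 126/5 = 986/5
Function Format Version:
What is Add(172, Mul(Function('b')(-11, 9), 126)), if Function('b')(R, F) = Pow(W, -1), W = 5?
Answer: Rational(986, 5) ≈ 197.20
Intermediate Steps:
Function('b')(R, F) = Rational(1, 5) (Function('b')(R, F) = Pow(5, -1) = Rational(1, 5))
Add(172, Mul(Function('b')(-11, 9), 126)) = Add(172, Mul(Rational(1, 5), 126)) = Add(172, Rational(126, 5)) = Rational(986, 5)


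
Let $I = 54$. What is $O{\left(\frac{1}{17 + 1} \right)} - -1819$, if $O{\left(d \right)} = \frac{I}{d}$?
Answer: $2791$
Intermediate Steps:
$O{\left(d \right)} = \frac{54}{d}$
$O{\left(\frac{1}{17 + 1} \right)} - -1819 = \frac{54}{\frac{1}{17 + 1}} - -1819 = \frac{54}{\frac{1}{18}} + 1819 = 54 \frac{1}{\frac{1}{18}} + 1819 = 54 \cdot 18 + 1819 = 972 + 1819 = 2791$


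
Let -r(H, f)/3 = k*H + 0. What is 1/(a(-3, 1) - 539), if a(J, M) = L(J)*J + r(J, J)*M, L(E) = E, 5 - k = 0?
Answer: -1/485 ≈ -0.0020619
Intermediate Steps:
k = 5 (k = 5 - 1*0 = 5 + 0 = 5)
r(H, f) = -15*H (r(H, f) = -3*(5*H + 0) = -15*H)
a(J, M) = J**2 - 15*J*M (a(J, M) = J*J + (-15*J)*M = J**2 - 15*J*M)
1/(a(-3, 1) - 539) = 1/(-3*(-3 - 15*1) - 539) = 1/(-3*(-3 - 15) - 539) = 1/(-3*(-18) - 539) = 1/(54 - 539) = 1/(-485) = -1/485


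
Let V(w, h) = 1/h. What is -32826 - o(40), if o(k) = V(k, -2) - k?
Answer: -65571/2 ≈ -32786.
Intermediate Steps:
o(k) = -½ - k (o(k) = 1/(-2) - k = -½ - k)
-32826 - o(40) = -32826 - (-½ - 1*40) = -32826 - (-½ - 40) = -32826 - 1*(-81/2) = -32826 + 81/2 = -65571/2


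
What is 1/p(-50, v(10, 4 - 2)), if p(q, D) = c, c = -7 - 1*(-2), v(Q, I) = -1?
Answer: -⅕ ≈ -0.20000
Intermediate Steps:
c = -5 (c = -7 + 2 = -5)
p(q, D) = -5
1/p(-50, v(10, 4 - 2)) = 1/(-5) = -⅕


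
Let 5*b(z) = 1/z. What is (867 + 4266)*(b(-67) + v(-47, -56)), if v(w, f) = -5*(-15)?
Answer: 128961492/335 ≈ 3.8496e+5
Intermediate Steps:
b(z) = 1/(5*z)
v(w, f) = 75
(867 + 4266)*(b(-67) + v(-47, -56)) = (867 + 4266)*((⅕)/(-67) + 75) = 5133*((⅕)*(-1/67) + 75) = 5133*(-1/335 + 75) = 5133*(25124/335) = 128961492/335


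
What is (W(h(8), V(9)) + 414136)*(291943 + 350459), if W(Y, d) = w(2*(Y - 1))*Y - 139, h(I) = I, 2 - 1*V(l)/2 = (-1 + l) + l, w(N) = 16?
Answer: 266034728250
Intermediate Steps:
V(l) = 6 - 4*l (V(l) = 4 - 2*((-1 + l) + l) = 4 - 2*(-1 + 2*l) = 4 + (2 - 4*l) = 6 - 4*l)
W(Y, d) = -139 + 16*Y (W(Y, d) = 16*Y - 139 = -139 + 16*Y)
(W(h(8), V(9)) + 414136)*(291943 + 350459) = ((-139 + 16*8) + 414136)*(291943 + 350459) = ((-139 + 128) + 414136)*642402 = (-11 + 414136)*642402 = 414125*642402 = 266034728250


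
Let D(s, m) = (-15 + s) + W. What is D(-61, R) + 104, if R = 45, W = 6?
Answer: 34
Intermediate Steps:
D(s, m) = -9 + s (D(s, m) = (-15 + s) + 6 = -9 + s)
D(-61, R) + 104 = (-9 - 61) + 104 = -70 + 104 = 34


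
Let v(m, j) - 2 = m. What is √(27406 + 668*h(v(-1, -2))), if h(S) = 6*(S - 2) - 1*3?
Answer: √21394 ≈ 146.27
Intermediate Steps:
v(m, j) = 2 + m
h(S) = -15 + 6*S (h(S) = 6*(-2 + S) - 3 = (-12 + 6*S) - 3 = -15 + 6*S)
√(27406 + 668*h(v(-1, -2))) = √(27406 + 668*(-15 + 6*(2 - 1))) = √(27406 + 668*(-15 + 6*1)) = √(27406 + 668*(-15 + 6)) = √(27406 + 668*(-9)) = √(27406 - 6012) = √21394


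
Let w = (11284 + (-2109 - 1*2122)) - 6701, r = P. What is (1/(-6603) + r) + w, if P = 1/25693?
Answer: 59717090318/169650879 ≈ 352.00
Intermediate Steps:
P = 1/25693 ≈ 3.8921e-5
r = 1/25693 ≈ 3.8921e-5
w = 352 (w = (11284 + (-2109 - 2122)) - 6701 = (11284 - 4231) - 6701 = 7053 - 6701 = 352)
(1/(-6603) + r) + w = (1/(-6603) + 1/25693) + 352 = (-1/6603 + 1/25693) + 352 = -19090/169650879 + 352 = 59717090318/169650879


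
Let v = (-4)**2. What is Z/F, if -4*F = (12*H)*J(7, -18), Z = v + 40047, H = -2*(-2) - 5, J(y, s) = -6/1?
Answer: -40063/18 ≈ -2225.7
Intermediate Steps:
J(y, s) = -6 (J(y, s) = -6*1 = -6)
v = 16
H = -1 (H = 4 - 5 = -1)
Z = 40063 (Z = 16 + 40047 = 40063)
F = -18 (F = -12*(-1)*(-6)/4 = -(-3)*(-6) = -1/4*72 = -18)
Z/F = 40063/(-18) = 40063*(-1/18) = -40063/18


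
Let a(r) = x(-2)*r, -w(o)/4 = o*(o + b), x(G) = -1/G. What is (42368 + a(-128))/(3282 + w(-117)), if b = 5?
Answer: -21152/24567 ≈ -0.86099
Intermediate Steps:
w(o) = -4*o*(5 + o) (w(o) = -4*o*(o + 5) = -4*o*(5 + o))
a(r) = r/2 (a(r) = (-1/(-2))*r = (-1*(-1/2))*r = r/2)
(42368 + a(-128))/(3282 + w(-117)) = (42368 + (1/2)*(-128))/(3282 - 4*(-117)*(5 - 117)) = (42368 - 64)/(3282 - 4*(-117)*(-112)) = 42304/(3282 - 52416) = 42304/(-49134) = 42304*(-1/49134) = -21152/24567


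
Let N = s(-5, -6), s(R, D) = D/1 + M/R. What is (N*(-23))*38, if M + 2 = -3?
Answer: 4370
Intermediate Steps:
M = -5 (M = -2 - 3 = -5)
s(R, D) = D - 5/R (s(R, D) = D/1 - 5/R = D*1 - 5/R = D - 5/R)
N = -5 (N = -6 - 5/(-5) = -6 - 5*(-1/5) = -6 + 1 = -5)
(N*(-23))*38 = -5*(-23)*38 = 115*38 = 4370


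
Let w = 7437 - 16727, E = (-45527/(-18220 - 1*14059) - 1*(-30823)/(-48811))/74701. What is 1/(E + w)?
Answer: -117696674664569/1093402106406563230 ≈ -0.00010764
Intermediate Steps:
E = 1227282780/117696674664569 (E = (-45527/(-18220 - 14059) + 30823*(-1/48811))*(1/74701) = (-45527/(-32279) - 30823/48811)*(1/74701) = (-45527*(-1/32279) - 30823/48811)*(1/74701) = (45527/32279 - 30823/48811)*(1/74701) = (1227282780/1575570269)*(1/74701) = 1227282780/117696674664569 ≈ 1.0428e-5)
w = -9290
1/(E + w) = 1/(1227282780/117696674664569 - 9290) = 1/(-1093402106406563230/117696674664569) = -117696674664569/1093402106406563230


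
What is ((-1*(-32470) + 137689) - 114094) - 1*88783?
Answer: -32718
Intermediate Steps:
((-1*(-32470) + 137689) - 114094) - 1*88783 = ((32470 + 137689) - 114094) - 88783 = (170159 - 114094) - 88783 = 56065 - 88783 = -32718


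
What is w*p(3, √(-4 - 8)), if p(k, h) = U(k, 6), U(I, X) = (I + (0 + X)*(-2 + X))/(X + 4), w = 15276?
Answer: 206226/5 ≈ 41245.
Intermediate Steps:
U(I, X) = (I + X*(-2 + X))/(4 + X)
p(k, h) = 12/5 + k/10 (p(k, h) = (k + 6² - 2*6)/(4 + 6) = (k + 36 - 12)/10 = (24 + k)/10 = 12/5 + k/10)
w*p(3, √(-4 - 8)) = 15276*(12/5 + (⅒)*3) = 15276*(12/5 + 3/10) = 15276*(27/10) = 206226/5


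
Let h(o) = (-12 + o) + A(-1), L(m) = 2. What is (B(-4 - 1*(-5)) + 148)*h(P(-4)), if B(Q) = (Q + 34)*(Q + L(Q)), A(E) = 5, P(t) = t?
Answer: -2783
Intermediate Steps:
h(o) = -7 + o (h(o) = (-12 + o) + 5 = -7 + o)
B(Q) = (2 + Q)*(34 + Q) (B(Q) = (Q + 34)*(Q + 2) = (34 + Q)*(2 + Q) = (2 + Q)*(34 + Q))
(B(-4 - 1*(-5)) + 148)*h(P(-4)) = ((68 + (-4 - 1*(-5))² + 36*(-4 - 1*(-5))) + 148)*(-7 - 4) = ((68 + (-4 + 5)² + 36*(-4 + 5)) + 148)*(-11) = ((68 + 1² + 36*1) + 148)*(-11) = ((68 + 1 + 36) + 148)*(-11) = (105 + 148)*(-11) = 253*(-11) = -2783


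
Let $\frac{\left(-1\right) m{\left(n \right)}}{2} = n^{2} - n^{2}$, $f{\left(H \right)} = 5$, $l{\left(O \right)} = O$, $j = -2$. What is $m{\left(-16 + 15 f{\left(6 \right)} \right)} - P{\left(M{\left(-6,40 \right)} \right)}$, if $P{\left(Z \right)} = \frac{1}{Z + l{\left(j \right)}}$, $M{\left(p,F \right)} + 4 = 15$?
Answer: $- \frac{1}{9} \approx -0.11111$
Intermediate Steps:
$M{\left(p,F \right)} = 11$ ($M{\left(p,F \right)} = -4 + 15 = 11$)
$P{\left(Z \right)} = \frac{1}{-2 + Z}$ ($P{\left(Z \right)} = \frac{1}{Z - 2} = \frac{1}{-2 + Z}$)
$m{\left(n \right)} = 0$ ($m{\left(n \right)} = - 2 \left(n^{2} - n^{2}\right) = \left(-2\right) 0 = 0$)
$m{\left(-16 + 15 f{\left(6 \right)} \right)} - P{\left(M{\left(-6,40 \right)} \right)} = 0 - \frac{1}{-2 + 11} = 0 - \frac{1}{9} = - \frac{1}{9}$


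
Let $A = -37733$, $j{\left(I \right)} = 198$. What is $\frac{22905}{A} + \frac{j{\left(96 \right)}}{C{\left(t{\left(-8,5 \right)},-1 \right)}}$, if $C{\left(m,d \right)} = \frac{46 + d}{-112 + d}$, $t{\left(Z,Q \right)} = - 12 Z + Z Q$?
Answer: $- \frac{93918763}{188665} \approx -497.81$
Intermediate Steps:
$t{\left(Z,Q \right)} = - 12 Z + Q Z$
$C{\left(m,d \right)} = \frac{46 + d}{-112 + d}$
$\frac{22905}{A} + \frac{j{\left(96 \right)}}{C{\left(t{\left(-8,5 \right)},-1 \right)}} = \frac{22905}{-37733} + \frac{198}{\frac{1}{-112 - 1} \left(46 - 1\right)} = 22905 \left(- \frac{1}{37733}\right) + \frac{198}{\frac{1}{-113} \cdot 45} = - \frac{22905}{37733} + \frac{198}{\left(- \frac{1}{113}\right) 45} = - \frac{22905}{37733} + \frac{198}{- \frac{45}{113}} = - \frac{22905}{37733} + 198 \left(- \frac{113}{45}\right) = - \frac{22905}{37733} - \frac{2486}{5} = - \frac{93918763}{188665}$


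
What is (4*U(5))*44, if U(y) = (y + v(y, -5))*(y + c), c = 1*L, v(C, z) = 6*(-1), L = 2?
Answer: -1232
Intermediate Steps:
v(C, z) = -6
c = 2 (c = 1*2 = 2)
U(y) = (-6 + y)*(2 + y) (U(y) = (y - 6)*(y + 2) = (-6 + y)*(2 + y))
(4*U(5))*44 = (4*(-12 + 5**2 - 4*5))*44 = (4*(-12 + 25 - 20))*44 = (4*(-7))*44 = -28*44 = -1232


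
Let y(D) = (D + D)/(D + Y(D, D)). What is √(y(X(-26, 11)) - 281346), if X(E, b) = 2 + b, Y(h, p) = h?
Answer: I*√281345 ≈ 530.42*I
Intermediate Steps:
y(D) = 1 (y(D) = (D + D)/(D + D) = (2*D)/((2*D)) = (2*D)*(1/(2*D)) = 1)
√(y(X(-26, 11)) - 281346) = √(1 - 281346) = √(-281345) = I*√281345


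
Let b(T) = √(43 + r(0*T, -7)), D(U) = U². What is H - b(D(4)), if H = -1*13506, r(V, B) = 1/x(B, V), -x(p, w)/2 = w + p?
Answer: -13506 - 3*√938/14 ≈ -13513.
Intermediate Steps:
x(p, w) = -2*p - 2*w (x(p, w) = -2*(w + p) = -2*(p + w) = -2*p - 2*w)
r(V, B) = 1/(-2*B - 2*V)
H = -13506
b(T) = 3*√938/14 (b(T) = √(43 - 1/(2*(-7) + 2*(0*T))) = √(43 - 1/(-14 + 2*0)) = √(43 - 1/(-14 + 0)) = √(43 - 1/(-14)) = √(43 - 1*(-1/14)) = √(43 + 1/14) = √(603/14) = 3*√938/14)
H - b(D(4)) = -13506 - 3*√938/14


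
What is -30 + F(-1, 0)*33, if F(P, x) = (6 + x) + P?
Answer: 135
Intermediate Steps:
F(P, x) = 6 + P + x
-30 + F(-1, 0)*33 = -30 + (6 - 1 + 0)*33 = -30 + 5*33 = -30 + 165 = 135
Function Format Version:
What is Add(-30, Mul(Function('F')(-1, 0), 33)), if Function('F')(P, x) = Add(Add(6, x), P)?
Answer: 135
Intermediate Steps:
Function('F')(P, x) = Add(6, P, x)
Add(-30, Mul(Function('F')(-1, 0), 33)) = Add(-30, Mul(Add(6, -1, 0), 33)) = Add(-30, Mul(5, 33)) = Add(-30, 165) = 135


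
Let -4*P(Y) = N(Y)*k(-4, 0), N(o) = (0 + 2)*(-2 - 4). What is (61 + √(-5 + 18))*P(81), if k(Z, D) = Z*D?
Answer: 0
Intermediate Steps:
k(Z, D) = D*Z
N(o) = -12 (N(o) = 2*(-6) = -12)
P(Y) = 0 (P(Y) = -(-3)*0*(-4) = -(-3)*0 = -¼*0 = 0)
(61 + √(-5 + 18))*P(81) = (61 + √(-5 + 18))*0 = (61 + √13)*0 = 0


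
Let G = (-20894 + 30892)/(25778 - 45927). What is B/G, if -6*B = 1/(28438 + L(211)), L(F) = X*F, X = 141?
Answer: 20149/3490641732 ≈ 5.7723e-6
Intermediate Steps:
G = -9998/20149 (G = 9998/(-20149) = 9998*(-1/20149) = -9998/20149 ≈ -0.49620)
L(F) = 141*F
B = -1/349134 (B = -1/(6*(28438 + 141*211)) = -1/(6*(28438 + 29751)) = -1/6/58189 = -1/6*1/58189 = -1/349134 ≈ -2.8642e-6)
B/G = -1/(349134*(-9998/20149)) = -1/349134*(-20149/9998) = 20149/3490641732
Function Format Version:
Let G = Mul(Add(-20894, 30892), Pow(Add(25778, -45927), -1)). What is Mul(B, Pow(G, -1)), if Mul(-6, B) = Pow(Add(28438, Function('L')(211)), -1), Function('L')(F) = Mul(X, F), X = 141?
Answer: Rational(20149, 3490641732) ≈ 5.7723e-6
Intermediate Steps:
G = Rational(-9998, 20149) (G = Mul(9998, Pow(-20149, -1)) = Mul(9998, Rational(-1, 20149)) = Rational(-9998, 20149) ≈ -0.49620)
Function('L')(F) = Mul(141, F)
B = Rational(-1, 349134) (B = Mul(Rational(-1, 6), Pow(Add(28438, Mul(141, 211)), -1)) = Mul(Rational(-1, 6), Pow(Add(28438, 29751), -1)) = Mul(Rational(-1, 6), Pow(58189, -1)) = Mul(Rational(-1, 6), Rational(1, 58189)) = Rational(-1, 349134) ≈ -2.8642e-6)
Mul(B, Pow(G, -1)) = Mul(Rational(-1, 349134), Pow(Rational(-9998, 20149), -1)) = Mul(Rational(-1, 349134), Rational(-20149, 9998)) = Rational(20149, 3490641732)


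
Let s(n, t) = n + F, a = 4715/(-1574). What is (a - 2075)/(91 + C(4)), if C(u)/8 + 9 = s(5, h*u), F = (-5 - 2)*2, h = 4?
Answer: 3270765/83422 ≈ 39.207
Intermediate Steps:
a = -4715/1574 (a = 4715*(-1/1574) = -4715/1574 ≈ -2.9956)
F = -14 (F = -7*2 = -14)
s(n, t) = -14 + n (s(n, t) = n - 14 = -14 + n)
C(u) = -144 (C(u) = -72 + 8*(-14 + 5) = -72 + 8*(-9) = -72 - 72 = -144)
(a - 2075)/(91 + C(4)) = (-4715/1574 - 2075)/(91 - 144) = -3270765/1574/(-53) = -3270765/1574*(-1/53) = 3270765/83422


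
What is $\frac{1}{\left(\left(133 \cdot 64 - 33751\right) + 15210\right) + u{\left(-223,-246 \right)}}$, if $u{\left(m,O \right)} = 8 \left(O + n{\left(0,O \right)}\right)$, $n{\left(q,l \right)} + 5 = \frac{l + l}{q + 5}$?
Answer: $- \frac{5}{64121} \approx -7.7978 \cdot 10^{-5}$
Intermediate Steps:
$n{\left(q,l \right)} = -5 + \frac{2 l}{5 + q}$ ($n{\left(q,l \right)} = -5 + \frac{l + l}{q + 5} = -5 + \frac{2 l}{5 + q}$)
$u{\left(m,O \right)} = -40 + \frac{56 O}{5}$ ($u{\left(m,O \right)} = 8 \left(O + \frac{-25 - 0 + 2 O}{5 + 0}\right) = 8 \left(O + \frac{-25 + 0 + 2 O}{5}\right) = 8 \left(O + \frac{-25 + 2 O}{5}\right) = 8 \left(O + \left(-5 + \frac{2 O}{5}\right)\right) = 8 \left(-5 + \frac{7 O}{5}\right) = -40 + \frac{56 O}{5}$)
$\frac{1}{\left(\left(133 \cdot 64 - 33751\right) + 15210\right) + u{\left(-223,-246 \right)}} = \frac{1}{\left(\left(133 \cdot 64 - 33751\right) + 15210\right) + \left(-40 + \frac{56}{5} \left(-246\right)\right)} = \frac{1}{\left(\left(8512 - 33751\right) + 15210\right) - \frac{13976}{5}} = \frac{1}{\left(-25239 + 15210\right) - \frac{13976}{5}} = \frac{1}{-10029 - \frac{13976}{5}} = \frac{1}{- \frac{64121}{5}} = - \frac{5}{64121}$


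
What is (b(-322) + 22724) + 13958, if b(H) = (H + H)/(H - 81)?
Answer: 14783490/403 ≈ 36684.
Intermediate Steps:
b(H) = 2*H/(-81 + H) (b(H) = (2*H)/(-81 + H) = 2*H/(-81 + H))
(b(-322) + 22724) + 13958 = (2*(-322)/(-81 - 322) + 22724) + 13958 = (2*(-322)/(-403) + 22724) + 13958 = (2*(-322)*(-1/403) + 22724) + 13958 = (644/403 + 22724) + 13958 = 9158416/403 + 13958 = 14783490/403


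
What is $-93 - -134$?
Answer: $41$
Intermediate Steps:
$-93 - -134 = -93 + 134 = 41$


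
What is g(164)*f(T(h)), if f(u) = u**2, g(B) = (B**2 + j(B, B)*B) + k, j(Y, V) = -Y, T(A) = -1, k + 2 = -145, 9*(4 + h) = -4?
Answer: -147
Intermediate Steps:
h = -40/9 (h = -4 + (1/9)*(-4) = -4 - 4/9 = -40/9 ≈ -4.4444)
k = -147 (k = -2 - 145 = -147)
g(B) = -147 (g(B) = (B**2 + (-B)*B) - 147 = (B**2 - B**2) - 147 = 0 - 147 = -147)
g(164)*f(T(h)) = -147*(-1)**2 = -147*1 = -147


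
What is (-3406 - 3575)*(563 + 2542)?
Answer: -21676005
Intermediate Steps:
(-3406 - 3575)*(563 + 2542) = -6981*3105 = -21676005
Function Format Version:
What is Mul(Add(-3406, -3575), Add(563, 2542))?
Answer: -21676005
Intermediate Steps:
Mul(Add(-3406, -3575), Add(563, 2542)) = Mul(-6981, 3105) = -21676005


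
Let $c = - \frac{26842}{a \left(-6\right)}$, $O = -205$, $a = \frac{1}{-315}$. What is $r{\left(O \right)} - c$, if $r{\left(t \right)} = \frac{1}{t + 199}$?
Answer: $\frac{8455229}{6} \approx 1.4092 \cdot 10^{6}$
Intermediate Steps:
$a = - \frac{1}{315} \approx -0.0031746$
$r{\left(t \right)} = \frac{1}{199 + t}$
$c = -1409205$ ($c = - \frac{26842}{\left(- \frac{1}{315}\right) \left(-6\right)} = - \frac{26842}{\frac{2}{105}} = \left(-26842\right) \frac{105}{2} = -1409205$)
$r{\left(O \right)} - c = \frac{1}{199 - 205} - -1409205 = \frac{1}{-6} + 1409205 = - \frac{1}{6} + 1409205 = \frac{8455229}{6}$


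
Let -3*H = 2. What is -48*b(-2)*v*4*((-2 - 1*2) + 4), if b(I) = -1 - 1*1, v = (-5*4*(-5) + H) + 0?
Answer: 0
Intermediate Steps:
H = -⅔ (H = -⅓*2 = -⅔ ≈ -0.66667)
v = 298/3 (v = (-5*4*(-5) - ⅔) + 0 = (-20*(-5) - ⅔) + 0 = (100 - ⅔) + 0 = 298/3 + 0 = 298/3 ≈ 99.333)
b(I) = -2 (b(I) = -1 - 1 = -2)
-48*b(-2)*v*4*((-2 - 1*2) + 4) = -48*(-2*298/3)*4*((-2 - 1*2) + 4) = -(-9536)*4*((-2 - 2) + 4) = -(-9536)*4*(-4 + 4) = -(-9536)*4*0 = -(-9536)*0 = -48*0 = 0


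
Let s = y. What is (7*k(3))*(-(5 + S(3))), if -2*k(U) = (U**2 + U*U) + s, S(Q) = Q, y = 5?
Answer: 644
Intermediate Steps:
s = 5
k(U) = -5/2 - U**2 (k(U) = -((U**2 + U*U) + 5)/2 = -((U**2 + U**2) + 5)/2 = -(2*U**2 + 5)/2 = -(5 + 2*U**2)/2 = -5/2 - U**2)
(7*k(3))*(-(5 + S(3))) = (7*(-5/2 - 1*3**2))*(-(5 + 3)) = (7*(-5/2 - 1*9))*(-1*8) = (7*(-5/2 - 9))*(-8) = (7*(-23/2))*(-8) = -161/2*(-8) = 644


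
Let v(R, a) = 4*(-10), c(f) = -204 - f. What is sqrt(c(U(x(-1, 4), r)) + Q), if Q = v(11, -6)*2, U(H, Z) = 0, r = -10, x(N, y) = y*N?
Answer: 2*I*sqrt(71) ≈ 16.852*I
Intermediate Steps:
x(N, y) = N*y
v(R, a) = -40
Q = -80 (Q = -40*2 = -80)
sqrt(c(U(x(-1, 4), r)) + Q) = sqrt((-204 - 1*0) - 80) = sqrt((-204 + 0) - 80) = sqrt(-204 - 80) = sqrt(-284) = 2*I*sqrt(71)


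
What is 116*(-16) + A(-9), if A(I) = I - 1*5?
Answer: -1870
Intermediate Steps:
A(I) = -5 + I (A(I) = I - 5 = -5 + I)
116*(-16) + A(-9) = 116*(-16) + (-5 - 9) = -1856 - 14 = -1870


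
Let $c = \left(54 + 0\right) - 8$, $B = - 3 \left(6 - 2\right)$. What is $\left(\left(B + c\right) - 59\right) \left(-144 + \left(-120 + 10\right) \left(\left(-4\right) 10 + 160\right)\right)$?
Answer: $333600$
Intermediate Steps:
$B = -12$ ($B = \left(-3\right) 4 = -12$)
$c = 46$ ($c = 54 - 8 = 46$)
$\left(\left(B + c\right) - 59\right) \left(-144 + \left(-120 + 10\right) \left(\left(-4\right) 10 + 160\right)\right) = \left(\left(-12 + 46\right) - 59\right) \left(-144 + \left(-120 + 10\right) \left(\left(-4\right) 10 + 160\right)\right) = \left(34 - 59\right) \left(-144 - 110 \left(-40 + 160\right)\right) = - 25 \left(-144 - 13200\right) = \left(-25\right) \left(-13344\right) = 333600$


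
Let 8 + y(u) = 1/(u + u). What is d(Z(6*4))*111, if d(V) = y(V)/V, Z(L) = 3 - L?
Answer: 12469/294 ≈ 42.412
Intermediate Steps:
y(u) = -8 + 1/(2*u) (y(u) = -8 + 1/(u + u) = -8 + 1/(2*u))
d(V) = (-8 + 1/(2*V))/V
d(Z(6*4))*111 = ((1 - 16*(3 - 6*4))/(2*(3 - 6*4)**2))*111 = ((1 - 16*(3 - 1*24))/(2*(3 - 1*24)**2))*111 = ((1 - 16*(3 - 24))/(2*(3 - 24)**2))*111 = ((1/2)*(1 - 16*(-21))/(-21)**2)*111 = ((1/2)*(1/441)*(1 + 336))*111 = ((1/2)*(1/441)*337)*111 = (337/882)*111 = 12469/294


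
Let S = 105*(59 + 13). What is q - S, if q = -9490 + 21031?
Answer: 3981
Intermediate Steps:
q = 11541
S = 7560 (S = 105*72 = 7560)
q - S = 11541 - 1*7560 = 11541 - 7560 = 3981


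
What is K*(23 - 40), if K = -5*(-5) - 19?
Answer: -102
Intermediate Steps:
K = 6 (K = 25 - 19 = 6)
K*(23 - 40) = 6*(23 - 40) = 6*(-17) = -102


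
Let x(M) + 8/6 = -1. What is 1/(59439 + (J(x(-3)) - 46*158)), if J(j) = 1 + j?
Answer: 3/156509 ≈ 1.9168e-5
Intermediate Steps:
x(M) = -7/3 (x(M) = -4/3 - 1 = -7/3)
1/(59439 + (J(x(-3)) - 46*158)) = 1/(59439 + ((1 - 7/3) - 46*158)) = 1/(59439 + (-4/3 - 7268)) = 1/(59439 - 21808/3) = 1/(156509/3) = 3/156509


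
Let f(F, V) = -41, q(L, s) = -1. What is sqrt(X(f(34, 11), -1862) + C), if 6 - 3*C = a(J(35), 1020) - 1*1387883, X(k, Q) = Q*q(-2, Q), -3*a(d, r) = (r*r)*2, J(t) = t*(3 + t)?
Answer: 5*sqrt(250449)/3 ≈ 834.08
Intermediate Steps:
a(d, r) = -2*r**2/3 (a(d, r) = -r*r*2/3 = -r**2*2/3 = -2*r**2/3)
X(k, Q) = -Q (X(k, Q) = Q*(-1) = -Q)
C = 2081489/3 (C = 2 - (-2/3*1020**2 - 1*1387883)/3 = 2 - (-2/3*1040400 - 1387883)/3 = 2 - (-693600 - 1387883)/3 = 2 - 1/3*(-2081483) = 2 + 2081483/3 = 2081489/3 ≈ 6.9383e+5)
sqrt(X(f(34, 11), -1862) + C) = sqrt(-1*(-1862) + 2081489/3) = sqrt(1862 + 2081489/3) = sqrt(2087075/3) = 5*sqrt(250449)/3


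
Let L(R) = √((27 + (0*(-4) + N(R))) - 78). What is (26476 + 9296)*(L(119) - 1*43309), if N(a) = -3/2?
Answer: -1549249548 + 17886*I*√210 ≈ -1.5493e+9 + 2.5919e+5*I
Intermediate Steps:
N(a) = -3/2 (N(a) = -3*½ = -3/2)
L(R) = I*√210/2 (L(R) = √((27 + (0*(-4) - 3/2)) - 78) = √((27 + (0 - 3/2)) - 78) = √((27 - 3/2) - 78) = √(51/2 - 78) = √(-105/2) = I*√210/2)
(26476 + 9296)*(L(119) - 1*43309) = (26476 + 9296)*(I*√210/2 - 1*43309) = 35772*(I*√210/2 - 43309) = 35772*(-43309 + I*√210/2) = -1549249548 + 17886*I*√210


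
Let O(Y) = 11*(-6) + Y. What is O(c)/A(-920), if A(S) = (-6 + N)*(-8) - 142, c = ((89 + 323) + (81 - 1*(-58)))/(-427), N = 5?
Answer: 28733/57218 ≈ 0.50217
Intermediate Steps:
c = -551/427 (c = (412 + (81 + 58))*(-1/427) = (412 + 139)*(-1/427) = 551*(-1/427) = -551/427 ≈ -1.2904)
A(S) = -134 (A(S) = (-6 + 5)*(-8) - 142 = -1*(-8) - 142 = 8 - 142 = -134)
O(Y) = -66 + Y
O(c)/A(-920) = (-66 - 551/427)/(-134) = -28733/427*(-1/134) = 28733/57218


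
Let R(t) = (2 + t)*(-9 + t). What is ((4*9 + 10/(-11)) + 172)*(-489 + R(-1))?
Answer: -1136722/11 ≈ -1.0334e+5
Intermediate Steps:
R(t) = (-9 + t)*(2 + t)
((4*9 + 10/(-11)) + 172)*(-489 + R(-1)) = ((4*9 + 10/(-11)) + 172)*(-489 + (-18 + (-1)² - 7*(-1))) = ((36 + 10*(-1/11)) + 172)*(-489 + (-18 + 1 + 7)) = ((36 - 10/11) + 172)*(-489 - 10) = (386/11 + 172)*(-499) = (2278/11)*(-499) = -1136722/11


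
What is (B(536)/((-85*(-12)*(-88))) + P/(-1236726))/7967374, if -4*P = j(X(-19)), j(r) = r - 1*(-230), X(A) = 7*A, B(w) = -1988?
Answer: 6408302/2303245942496235 ≈ 2.7823e-9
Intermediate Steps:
j(r) = 230 + r (j(r) = r + 230 = 230 + r)
P = -97/4 (P = -(230 + 7*(-19))/4 = -(230 - 133)/4 = -1/4*97 = -97/4 ≈ -24.250)
(B(536)/((-85*(-12)*(-88))) + P/(-1236726))/7967374 = (-1988/(-85*(-12)*(-88)) - 97/4/(-1236726))/7967374 = (-1988/(1020*(-88)) - 97/4*(-1/1236726))*(1/7967374) = (-1988/(-89760) + 97/4946904)*(1/7967374) = (-1988*(-1/89760) + 97/4946904)*(1/7967374) = (497/22440 + 97/4946904)*(1/7967374) = (12816604/578169405)*(1/7967374) = 6408302/2303245942496235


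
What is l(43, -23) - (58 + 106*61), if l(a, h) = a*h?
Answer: -7513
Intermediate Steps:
l(43, -23) - (58 + 106*61) = 43*(-23) - (58 + 106*61) = -989 - (58 + 6466) = -989 - 1*6524 = -989 - 6524 = -7513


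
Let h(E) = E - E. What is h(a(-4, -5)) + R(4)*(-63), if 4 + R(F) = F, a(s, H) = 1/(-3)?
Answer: 0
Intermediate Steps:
a(s, H) = -⅓
R(F) = -4 + F
h(E) = 0
h(a(-4, -5)) + R(4)*(-63) = 0 + (-4 + 4)*(-63) = 0 + 0*(-63) = 0 + 0 = 0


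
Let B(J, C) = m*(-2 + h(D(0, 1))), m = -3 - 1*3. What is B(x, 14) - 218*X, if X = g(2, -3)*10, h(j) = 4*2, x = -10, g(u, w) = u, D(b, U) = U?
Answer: -4396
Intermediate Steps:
m = -6 (m = -3 - 3 = -6)
h(j) = 8
X = 20 (X = 2*10 = 20)
B(J, C) = -36 (B(J, C) = -6*(-2 + 8) = -6*6 = -36)
B(x, 14) - 218*X = -36 - 218*20 = -36 - 4360 = -4396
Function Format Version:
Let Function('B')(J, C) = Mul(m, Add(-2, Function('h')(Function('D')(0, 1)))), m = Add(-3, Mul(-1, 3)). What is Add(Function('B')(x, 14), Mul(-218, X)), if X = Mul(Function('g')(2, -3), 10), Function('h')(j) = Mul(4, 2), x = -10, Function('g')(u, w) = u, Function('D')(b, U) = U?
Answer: -4396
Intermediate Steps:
m = -6 (m = Add(-3, -3) = -6)
Function('h')(j) = 8
X = 20 (X = Mul(2, 10) = 20)
Function('B')(J, C) = -36 (Function('B')(J, C) = Mul(-6, Add(-2, 8)) = Mul(-6, 6) = -36)
Add(Function('B')(x, 14), Mul(-218, X)) = Add(-36, Mul(-218, 20)) = Add(-36, -4360) = -4396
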